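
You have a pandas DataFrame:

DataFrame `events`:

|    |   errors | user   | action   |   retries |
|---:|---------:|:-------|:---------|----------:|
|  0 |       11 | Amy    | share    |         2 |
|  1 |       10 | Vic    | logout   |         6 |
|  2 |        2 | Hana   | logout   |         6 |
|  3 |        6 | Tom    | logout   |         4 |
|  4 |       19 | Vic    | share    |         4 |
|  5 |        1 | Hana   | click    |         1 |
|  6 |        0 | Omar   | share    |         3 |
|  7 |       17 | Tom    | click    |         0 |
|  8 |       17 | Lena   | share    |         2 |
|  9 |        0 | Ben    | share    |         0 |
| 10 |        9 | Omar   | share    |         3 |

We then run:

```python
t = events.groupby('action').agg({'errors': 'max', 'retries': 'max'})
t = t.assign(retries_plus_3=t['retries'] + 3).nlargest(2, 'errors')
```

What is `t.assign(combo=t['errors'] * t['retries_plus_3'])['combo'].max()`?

group by action: max(errors), max(retries):
        errors  retries
action                 
click       17        1
logout      10        6
share       19        4
add column retries_plus_3 = t['retries'] + 3:
        errors  retries  retries_plus_3
action                                 
click       17        1               4
logout      10        6               9
share       19        4               7
take 2 rows with largest errors:
        errors  retries  retries_plus_3
action                                 
share       19        4               7
click       17        1               4
add column combo = t['errors'] * t['retries_plus_3']:
        errors  retries  retries_plus_3  combo
action                                        
share       19        4               7    133
click       17        1               4     68

133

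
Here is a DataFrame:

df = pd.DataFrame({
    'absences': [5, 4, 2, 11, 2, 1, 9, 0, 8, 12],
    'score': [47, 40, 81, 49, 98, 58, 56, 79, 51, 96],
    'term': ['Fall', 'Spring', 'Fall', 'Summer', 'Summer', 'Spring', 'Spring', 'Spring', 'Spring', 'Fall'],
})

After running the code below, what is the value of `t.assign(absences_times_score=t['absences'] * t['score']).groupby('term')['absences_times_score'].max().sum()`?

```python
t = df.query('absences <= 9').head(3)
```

395

filter rows where absences <= 9:
   absences  score    term
0         5     47    Fall
1         4     40  Spring
2         2     81    Fall
4         2     98  Summer
5         1     58  Spring
6         9     56  Spring
7         0     79  Spring
8         8     51  Spring
take first 3 rows:
   absences  score    term
0         5     47    Fall
1         4     40  Spring
2         2     81    Fall
add column absences_times_score = t['absences'] * t['score']:
   absences  score    term  absences_times_score
0         5     47    Fall                   235
1         4     40  Spring                   160
2         2     81    Fall                   162
group by term, max of absences_times_score:
term
Fall      235
Spring    160
Name: absences_times_score, dtype: int64
Reading off the sum of the resulting series, we get 395.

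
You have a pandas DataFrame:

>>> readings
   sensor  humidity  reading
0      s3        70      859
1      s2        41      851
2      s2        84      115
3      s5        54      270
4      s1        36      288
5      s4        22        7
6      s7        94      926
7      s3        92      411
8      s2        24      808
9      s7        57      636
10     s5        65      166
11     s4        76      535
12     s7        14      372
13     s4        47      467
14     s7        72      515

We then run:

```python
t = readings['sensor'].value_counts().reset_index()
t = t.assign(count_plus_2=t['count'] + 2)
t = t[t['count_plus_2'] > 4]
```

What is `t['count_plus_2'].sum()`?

16

value_counts of sensor:
sensor
s7    4
s2    3
s4    3
s3    2
s5    2
s1    1
Name: count, dtype: int64
reset_index():
  sensor  count
0     s7      4
1     s2      3
2     s4      3
3     s3      2
4     s5      2
5     s1      1
add column count_plus_2 = t['count'] + 2:
  sensor  count  count_plus_2
0     s7      4             6
1     s2      3             5
2     s4      3             5
3     s3      2             4
4     s5      2             4
5     s1      1             3
filter rows where count_plus_2 > 4:
  sensor  count  count_plus_2
0     s7      4             6
1     s2      3             5
2     s4      3             5
Taking the sum of column 'count_plus_2' gives 16.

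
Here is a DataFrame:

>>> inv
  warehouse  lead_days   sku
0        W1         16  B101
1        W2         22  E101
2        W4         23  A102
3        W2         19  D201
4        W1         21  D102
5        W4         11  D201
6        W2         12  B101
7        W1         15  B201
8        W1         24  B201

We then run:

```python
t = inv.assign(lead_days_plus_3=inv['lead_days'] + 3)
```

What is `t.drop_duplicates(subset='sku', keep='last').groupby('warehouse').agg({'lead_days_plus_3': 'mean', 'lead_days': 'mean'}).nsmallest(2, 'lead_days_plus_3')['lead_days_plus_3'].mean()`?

add column lead_days_plus_3 = inv['lead_days'] + 3:
  warehouse  lead_days   sku  lead_days_plus_3
0        W1         16  B101                19
1        W2         22  E101                25
2        W4         23  A102                26
3        W2         19  D201                22
4        W1         21  D102                24
5        W4         11  D201                14
6        W2         12  B101                15
7        W1         15  B201                18
8        W1         24  B201                27
drop duplicate sku (keep=last):
  warehouse  lead_days   sku  lead_days_plus_3
1        W2         22  E101                25
2        W4         23  A102                26
4        W1         21  D102                24
5        W4         11  D201                14
6        W2         12  B101                15
8        W1         24  B201                27
group by warehouse: mean(lead_days_plus_3), mean(lead_days):
           lead_days_plus_3  lead_days
warehouse                             
W1                     25.5       22.5
W2                     20.0       17.0
W4                     20.0       17.0
take 2 rows with smallest lead_days_plus_3:
           lead_days_plus_3  lead_days
warehouse                             
W2                     20.0       17.0
W4                     20.0       17.0

20.0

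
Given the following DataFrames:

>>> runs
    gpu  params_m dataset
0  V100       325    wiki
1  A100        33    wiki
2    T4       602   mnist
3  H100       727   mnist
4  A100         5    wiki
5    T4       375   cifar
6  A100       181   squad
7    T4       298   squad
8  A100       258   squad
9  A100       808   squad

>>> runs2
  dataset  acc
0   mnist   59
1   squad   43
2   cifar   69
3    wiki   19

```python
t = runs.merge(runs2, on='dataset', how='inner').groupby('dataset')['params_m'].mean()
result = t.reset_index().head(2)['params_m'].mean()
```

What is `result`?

merge on 'dataset' (how='inner') → 10 rows:
    gpu  params_m dataset  acc
0  V100       325    wiki   19
1  A100        33    wiki   19
2    T4       602   mnist   59
3  H100       727   mnist   59
4  A100         5    wiki   19
5    T4       375   cifar   69
6  A100       181   squad   43
7    T4       298   squad   43
8  A100       258   squad   43
9  A100       808   squad   43
group by dataset, mean of params_m:
dataset
cifar    375.00
mnist    664.50
squad    386.25
wiki     121.00
Name: params_m, dtype: float64
reset_index():
  dataset  params_m
0   cifar    375.00
1   mnist    664.50
2   squad    386.25
3    wiki    121.00
take first 2 rows:
  dataset  params_m
0   cifar     375.0
1   mnist     664.5
Reading off the mean of column 'params_m', we get 519.75.

519.75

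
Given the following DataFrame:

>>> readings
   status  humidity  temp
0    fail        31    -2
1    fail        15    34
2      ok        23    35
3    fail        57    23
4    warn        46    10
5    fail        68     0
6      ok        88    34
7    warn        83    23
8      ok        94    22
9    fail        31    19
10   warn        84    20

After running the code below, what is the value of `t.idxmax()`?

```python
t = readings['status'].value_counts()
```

value_counts of status:
status
fail    5
ok      3
warn    3
Name: count, dtype: int64

fail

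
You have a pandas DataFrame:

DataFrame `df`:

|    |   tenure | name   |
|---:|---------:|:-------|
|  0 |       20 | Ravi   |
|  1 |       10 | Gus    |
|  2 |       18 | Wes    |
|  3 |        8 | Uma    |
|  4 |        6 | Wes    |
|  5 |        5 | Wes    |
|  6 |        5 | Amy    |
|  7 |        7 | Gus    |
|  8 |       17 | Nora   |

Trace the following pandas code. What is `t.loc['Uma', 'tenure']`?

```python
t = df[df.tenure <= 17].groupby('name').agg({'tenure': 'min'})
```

filter rows where tenure <= 17:
   tenure  name
1      10   Gus
3       8   Uma
4       6   Wes
5       5   Wes
6       5   Amy
7       7   Gus
8      17  Nora
group by name, min of tenure:
      tenure
name        
Amy        5
Gus        7
Nora      17
Uma        8
Wes        5
Finally, value at row 'Uma', column 'tenure' = 8.

8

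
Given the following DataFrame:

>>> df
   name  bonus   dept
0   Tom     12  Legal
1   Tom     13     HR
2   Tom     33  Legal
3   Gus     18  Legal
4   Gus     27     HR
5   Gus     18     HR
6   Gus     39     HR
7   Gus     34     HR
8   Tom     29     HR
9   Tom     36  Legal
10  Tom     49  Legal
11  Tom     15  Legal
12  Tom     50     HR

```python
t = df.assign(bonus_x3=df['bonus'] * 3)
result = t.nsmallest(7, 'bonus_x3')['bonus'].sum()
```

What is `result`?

add column bonus_x3 = df['bonus'] * 3:
   name  bonus   dept  bonus_x3
0   Tom     12  Legal        36
1   Tom     13     HR        39
2   Tom     33  Legal        99
3   Gus     18  Legal        54
4   Gus     27     HR        81
5   Gus     18     HR        54
6   Gus     39     HR       117
7   Gus     34     HR       102
8   Tom     29     HR        87
9   Tom     36  Legal       108
10  Tom     49  Legal       147
11  Tom     15  Legal        45
12  Tom     50     HR       150
take 7 rows with smallest bonus_x3:
   name  bonus   dept  bonus_x3
0   Tom     12  Legal        36
1   Tom     13     HR        39
11  Tom     15  Legal        45
3   Gus     18  Legal        54
5   Gus     18     HR        54
4   Gus     27     HR        81
8   Tom     29     HR        87
Then the sum of column 'bonus': 132

132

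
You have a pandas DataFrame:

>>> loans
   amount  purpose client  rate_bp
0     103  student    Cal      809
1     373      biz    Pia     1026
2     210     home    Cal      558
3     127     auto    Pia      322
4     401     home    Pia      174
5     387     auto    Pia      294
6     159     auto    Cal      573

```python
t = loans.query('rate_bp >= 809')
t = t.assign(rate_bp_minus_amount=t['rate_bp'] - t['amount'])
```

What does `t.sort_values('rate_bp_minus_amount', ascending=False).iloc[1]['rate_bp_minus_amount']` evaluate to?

653

filter rows where rate_bp >= 809:
   amount  purpose client  rate_bp
0     103  student    Cal      809
1     373      biz    Pia     1026
add column rate_bp_minus_amount = t['rate_bp'] - t['amount']:
   amount  purpose client  rate_bp  rate_bp_minus_amount
0     103  student    Cal      809                   706
1     373      biz    Pia     1026                   653
sort by rate_bp_minus_amount descending:
   amount  purpose client  rate_bp  rate_bp_minus_amount
0     103  student    Cal      809                   706
1     373      biz    Pia     1026                   653
Taking the value at position 1, column 'rate_bp_minus_amount' gives 653.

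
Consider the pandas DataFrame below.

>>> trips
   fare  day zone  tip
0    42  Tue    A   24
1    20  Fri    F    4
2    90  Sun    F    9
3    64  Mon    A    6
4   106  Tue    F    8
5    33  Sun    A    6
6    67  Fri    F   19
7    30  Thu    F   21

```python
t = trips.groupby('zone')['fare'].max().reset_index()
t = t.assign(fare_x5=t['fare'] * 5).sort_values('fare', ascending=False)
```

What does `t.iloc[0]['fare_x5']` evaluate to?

530

group by zone, max of fare:
zone
A     64
F    106
Name: fare, dtype: int64
reset_index():
  zone  fare
0    A    64
1    F   106
add column fare_x5 = t['fare'] * 5:
  zone  fare  fare_x5
0    A    64      320
1    F   106      530
sort by fare descending:
  zone  fare  fare_x5
1    F   106      530
0    A    64      320
Reading off the value at position 0, column 'fare_x5', we get 530.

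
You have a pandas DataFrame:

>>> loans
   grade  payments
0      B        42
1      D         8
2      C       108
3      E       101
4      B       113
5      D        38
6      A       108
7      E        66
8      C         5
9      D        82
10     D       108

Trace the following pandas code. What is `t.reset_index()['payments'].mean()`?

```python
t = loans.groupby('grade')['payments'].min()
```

45.8

group by grade, min of payments:
grade
A    108
B     42
C      5
D      8
E     66
Name: payments, dtype: int64
reset_index():
  grade  payments
0     A       108
1     B        42
2     C         5
3     D         8
4     E        66
So mean() = 45.8.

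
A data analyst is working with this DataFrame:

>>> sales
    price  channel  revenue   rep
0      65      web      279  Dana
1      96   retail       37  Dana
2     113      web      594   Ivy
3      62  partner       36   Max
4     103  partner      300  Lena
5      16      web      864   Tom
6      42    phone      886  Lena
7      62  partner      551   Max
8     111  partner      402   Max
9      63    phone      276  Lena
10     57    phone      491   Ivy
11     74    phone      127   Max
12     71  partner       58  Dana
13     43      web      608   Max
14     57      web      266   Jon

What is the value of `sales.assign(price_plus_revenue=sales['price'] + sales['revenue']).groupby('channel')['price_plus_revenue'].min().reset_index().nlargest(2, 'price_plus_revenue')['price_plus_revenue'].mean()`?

add column price_plus_revenue = sales['price'] + sales['revenue']:
    price  channel  revenue   rep  price_plus_revenue
0      65      web      279  Dana                 344
1      96   retail       37  Dana                 133
2     113      web      594   Ivy                 707
3      62  partner       36   Max                  98
4     103  partner      300  Lena                 403
5      16      web      864   Tom                 880
6      42    phone      886  Lena                 928
7      62  partner      551   Max                 613
8     111  partner      402   Max                 513
9      63    phone      276  Lena                 339
10     57    phone      491   Ivy                 548
11     74    phone      127   Max                 201
12     71  partner       58  Dana                 129
13     43      web      608   Max                 651
14     57      web      266   Jon                 323
group by channel, min of price_plus_revenue:
channel
partner     98
phone      201
retail     133
web        323
Name: price_plus_revenue, dtype: int64
reset_index():
   channel  price_plus_revenue
0  partner                  98
1    phone                 201
2   retail                 133
3      web                 323
take 2 rows with largest price_plus_revenue:
  channel  price_plus_revenue
3     web                 323
1   phone                 201
Taking the mean of column 'price_plus_revenue' gives 262.0.

262.0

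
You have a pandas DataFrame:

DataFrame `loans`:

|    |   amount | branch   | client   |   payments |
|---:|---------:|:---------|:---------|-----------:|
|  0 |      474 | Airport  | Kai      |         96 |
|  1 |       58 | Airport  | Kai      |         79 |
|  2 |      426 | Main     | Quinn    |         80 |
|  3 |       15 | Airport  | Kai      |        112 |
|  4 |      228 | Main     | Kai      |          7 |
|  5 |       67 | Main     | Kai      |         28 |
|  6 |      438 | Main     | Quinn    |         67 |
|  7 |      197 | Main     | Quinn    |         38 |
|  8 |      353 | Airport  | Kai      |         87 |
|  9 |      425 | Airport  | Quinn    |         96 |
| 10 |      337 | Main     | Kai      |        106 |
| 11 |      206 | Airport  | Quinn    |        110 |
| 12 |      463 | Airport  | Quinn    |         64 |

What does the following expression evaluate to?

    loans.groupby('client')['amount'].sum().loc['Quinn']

2155

group by client, sum of amount:
client
Kai      1532
Quinn    2155
Name: amount, dtype: int64
Then the value at index 'Quinn': 2155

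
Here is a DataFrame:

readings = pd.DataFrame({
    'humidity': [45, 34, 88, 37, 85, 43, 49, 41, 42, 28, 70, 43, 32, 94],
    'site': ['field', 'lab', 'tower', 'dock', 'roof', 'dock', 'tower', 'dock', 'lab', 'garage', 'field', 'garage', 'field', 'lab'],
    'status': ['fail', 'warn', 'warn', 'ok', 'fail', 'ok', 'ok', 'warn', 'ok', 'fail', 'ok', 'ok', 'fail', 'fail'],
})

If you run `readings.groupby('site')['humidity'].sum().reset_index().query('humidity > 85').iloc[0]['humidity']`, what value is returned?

group by site, sum of humidity:
site
dock      121
field     147
garage     71
lab       170
roof       85
tower     137
Name: humidity, dtype: int64
reset_index():
     site  humidity
0    dock       121
1   field       147
2  garage        71
3     lab       170
4    roof        85
5   tower       137
filter rows where humidity > 85:
    site  humidity
0   dock       121
1  field       147
3    lab       170
5  tower       137
Finally, value at position 0, column 'humidity' = 121.

121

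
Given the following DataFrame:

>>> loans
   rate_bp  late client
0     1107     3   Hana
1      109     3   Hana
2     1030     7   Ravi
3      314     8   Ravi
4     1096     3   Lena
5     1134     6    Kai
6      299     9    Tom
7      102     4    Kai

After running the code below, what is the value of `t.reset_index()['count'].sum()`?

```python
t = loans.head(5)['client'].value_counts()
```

5

take first 5 rows:
   rate_bp  late client
0     1107     3   Hana
1      109     3   Hana
2     1030     7   Ravi
3      314     8   Ravi
4     1096     3   Lena
value_counts of client:
client
Hana    2
Ravi    2
Lena    1
Name: count, dtype: int64
reset_index():
  client  count
0   Hana      2
1   Ravi      2
2   Lena      1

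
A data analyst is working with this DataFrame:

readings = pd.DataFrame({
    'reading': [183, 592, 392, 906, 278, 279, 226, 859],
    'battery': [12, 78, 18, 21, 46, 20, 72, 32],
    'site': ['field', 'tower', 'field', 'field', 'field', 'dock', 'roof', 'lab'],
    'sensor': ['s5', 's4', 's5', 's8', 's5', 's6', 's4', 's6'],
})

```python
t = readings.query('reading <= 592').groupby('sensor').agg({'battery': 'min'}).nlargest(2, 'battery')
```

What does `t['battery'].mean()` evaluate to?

46.0

filter rows where reading <= 592:
   reading  battery   site sensor
0      183       12  field     s5
1      592       78  tower     s4
2      392       18  field     s5
4      278       46  field     s5
5      279       20   dock     s6
6      226       72   roof     s4
group by sensor, min of battery:
        battery
sensor         
s4           72
s5           12
s6           20
take 2 rows with largest battery:
        battery
sensor         
s4           72
s6           20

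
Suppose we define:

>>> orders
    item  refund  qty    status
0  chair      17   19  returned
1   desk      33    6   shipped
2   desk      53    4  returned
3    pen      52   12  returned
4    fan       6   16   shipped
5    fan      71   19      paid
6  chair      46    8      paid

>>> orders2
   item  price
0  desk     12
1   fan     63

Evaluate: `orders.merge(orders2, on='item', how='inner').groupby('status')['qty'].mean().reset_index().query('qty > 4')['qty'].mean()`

merge on 'item' (how='inner') → 4 rows:
   item  refund  qty    status  price
0  desk      33    6   shipped     12
1  desk      53    4  returned     12
2   fan       6   16   shipped     63
3   fan      71   19      paid     63
group by status, mean of qty:
status
paid        19.0
returned     4.0
shipped     11.0
Name: qty, dtype: float64
reset_index():
     status   qty
0      paid  19.0
1  returned   4.0
2   shipped  11.0
filter rows where qty > 4:
    status   qty
0     paid  19.0
2  shipped  11.0
Finally, mean of column 'qty' = 15.0.

15.0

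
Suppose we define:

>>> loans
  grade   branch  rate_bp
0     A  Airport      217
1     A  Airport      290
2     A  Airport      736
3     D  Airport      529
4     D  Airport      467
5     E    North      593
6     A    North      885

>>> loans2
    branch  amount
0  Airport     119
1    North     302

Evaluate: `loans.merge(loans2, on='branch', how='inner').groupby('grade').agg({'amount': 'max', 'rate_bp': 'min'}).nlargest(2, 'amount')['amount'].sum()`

merge on 'branch' (how='inner') → 7 rows:
  grade   branch  rate_bp  amount
0     A  Airport      217     119
1     A  Airport      290     119
2     A  Airport      736     119
3     D  Airport      529     119
4     D  Airport      467     119
5     E    North      593     302
6     A    North      885     302
group by grade: max(amount), min(rate_bp):
       amount  rate_bp
grade                 
A         302      217
D         119      467
E         302      593
take 2 rows with largest amount:
       amount  rate_bp
grade                 
A         302      217
E         302      593

604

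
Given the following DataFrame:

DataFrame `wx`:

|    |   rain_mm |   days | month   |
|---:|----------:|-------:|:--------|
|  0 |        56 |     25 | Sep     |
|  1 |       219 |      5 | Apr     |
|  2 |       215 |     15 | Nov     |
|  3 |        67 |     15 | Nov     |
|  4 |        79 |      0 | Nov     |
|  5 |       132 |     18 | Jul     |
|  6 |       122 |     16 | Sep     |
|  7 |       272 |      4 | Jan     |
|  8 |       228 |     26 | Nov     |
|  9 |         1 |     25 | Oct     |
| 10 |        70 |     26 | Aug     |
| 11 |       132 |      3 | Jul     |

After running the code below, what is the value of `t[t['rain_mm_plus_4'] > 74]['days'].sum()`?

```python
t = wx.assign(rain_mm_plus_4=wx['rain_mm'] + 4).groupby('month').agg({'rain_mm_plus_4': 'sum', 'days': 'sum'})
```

127

add column rain_mm_plus_4 = wx['rain_mm'] + 4:
    rain_mm  days month  rain_mm_plus_4
0        56    25   Sep              60
1       219     5   Apr             223
2       215    15   Nov             219
3        67    15   Nov              71
4        79     0   Nov              83
5       132    18   Jul             136
6       122    16   Sep             126
7       272     4   Jan             276
8       228    26   Nov             232
9         1    25   Oct               5
10       70    26   Aug              74
11      132     3   Jul             136
group by month: sum(rain_mm_plus_4), sum(days):
       rain_mm_plus_4  days
month                      
Apr               223     5
Aug                74    26
Jan               276     4
Jul               272    21
Nov               605    56
Oct                 5    25
Sep               186    41
filter rows where rain_mm_plus_4 > 74:
       rain_mm_plus_4  days
month                      
Apr               223     5
Jan               276     4
Jul               272    21
Nov               605    56
Sep               186    41
The sum of column 'days' is 127.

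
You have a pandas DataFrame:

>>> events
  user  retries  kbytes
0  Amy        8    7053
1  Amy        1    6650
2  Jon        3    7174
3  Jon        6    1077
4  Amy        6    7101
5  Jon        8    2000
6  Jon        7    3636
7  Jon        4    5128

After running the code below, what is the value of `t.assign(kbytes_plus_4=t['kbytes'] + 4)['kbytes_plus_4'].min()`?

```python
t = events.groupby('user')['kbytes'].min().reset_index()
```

group by user, min of kbytes:
user
Amy    6650
Jon    1077
Name: kbytes, dtype: int64
reset_index():
  user  kbytes
0  Amy    6650
1  Jon    1077
add column kbytes_plus_4 = t['kbytes'] + 4:
  user  kbytes  kbytes_plus_4
0  Amy    6650           6654
1  Jon    1077           1081
Finally, min of column 'kbytes_plus_4' = 1081.

1081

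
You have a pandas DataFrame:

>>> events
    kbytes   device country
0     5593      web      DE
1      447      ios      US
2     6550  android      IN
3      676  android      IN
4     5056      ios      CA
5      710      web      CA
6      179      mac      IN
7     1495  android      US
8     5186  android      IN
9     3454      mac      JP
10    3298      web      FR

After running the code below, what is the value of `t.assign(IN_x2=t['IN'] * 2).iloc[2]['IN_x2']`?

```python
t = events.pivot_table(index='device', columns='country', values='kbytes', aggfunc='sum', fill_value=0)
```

358

pivot: rows=device, cols=country, sum(kbytes):
country    CA    DE    FR     IN    JP    US
device                                      
android     0     0     0  12412     0  1495
ios      5056     0     0      0     0   447
mac         0     0     0    179  3454     0
web       710  5593  3298      0     0     0
add column IN_x2 = t['IN'] * 2:
country    CA    DE    FR     IN    JP    US  IN_x2
device                                             
android     0     0     0  12412     0  1495  24824
ios      5056     0     0      0     0   447      0
mac         0     0     0    179  3454     0    358
web       710  5593  3298      0     0     0      0
Hence 358.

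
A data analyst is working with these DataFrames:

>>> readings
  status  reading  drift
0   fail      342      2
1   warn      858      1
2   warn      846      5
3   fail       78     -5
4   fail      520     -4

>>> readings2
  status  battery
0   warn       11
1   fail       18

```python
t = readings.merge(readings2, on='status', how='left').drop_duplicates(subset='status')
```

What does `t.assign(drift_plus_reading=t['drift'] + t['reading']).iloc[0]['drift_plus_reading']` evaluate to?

344

merge on 'status' (how='left') → 5 rows:
  status  reading  drift  battery
0   fail      342      2       18
1   warn      858      1       11
2   warn      846      5       11
3   fail       78     -5       18
4   fail      520     -4       18
drop duplicate status (keep=first):
  status  reading  drift  battery
0   fail      342      2       18
1   warn      858      1       11
add column drift_plus_reading = t['drift'] + t['reading']:
  status  reading  drift  battery  drift_plus_reading
0   fail      342      2       18                 344
1   warn      858      1       11                 859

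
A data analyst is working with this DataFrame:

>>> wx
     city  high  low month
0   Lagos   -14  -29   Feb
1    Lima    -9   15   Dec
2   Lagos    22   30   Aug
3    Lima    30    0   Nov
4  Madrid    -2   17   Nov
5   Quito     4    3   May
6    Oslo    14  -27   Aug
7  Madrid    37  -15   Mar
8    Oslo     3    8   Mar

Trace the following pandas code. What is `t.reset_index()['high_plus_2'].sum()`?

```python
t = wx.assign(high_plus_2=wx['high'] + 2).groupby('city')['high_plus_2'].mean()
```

54.5

add column high_plus_2 = wx['high'] + 2:
     city  high  low month  high_plus_2
0   Lagos   -14  -29   Feb          -12
1    Lima    -9   15   Dec           -7
2   Lagos    22   30   Aug           24
3    Lima    30    0   Nov           32
4  Madrid    -2   17   Nov            0
5   Quito     4    3   May            6
6    Oslo    14  -27   Aug           16
7  Madrid    37  -15   Mar           39
8    Oslo     3    8   Mar            5
group by city, mean of high_plus_2:
city
Lagos      6.0
Lima      12.5
Madrid    19.5
Oslo      10.5
Quito      6.0
Name: high_plus_2, dtype: float64
reset_index():
     city  high_plus_2
0   Lagos          6.0
1    Lima         12.5
2  Madrid         19.5
3    Oslo         10.5
4   Quito          6.0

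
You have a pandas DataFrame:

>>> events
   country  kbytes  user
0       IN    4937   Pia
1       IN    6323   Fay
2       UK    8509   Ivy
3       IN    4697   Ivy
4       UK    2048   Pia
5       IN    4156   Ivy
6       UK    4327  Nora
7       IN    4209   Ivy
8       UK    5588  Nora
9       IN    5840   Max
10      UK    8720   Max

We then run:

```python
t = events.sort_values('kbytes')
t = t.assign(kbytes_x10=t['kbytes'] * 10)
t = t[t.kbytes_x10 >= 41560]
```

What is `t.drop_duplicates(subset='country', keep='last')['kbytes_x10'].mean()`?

sort by kbytes:
   country  kbytes  user
4       UK    2048   Pia
5       IN    4156   Ivy
7       IN    4209   Ivy
6       UK    4327  Nora
3       IN    4697   Ivy
0       IN    4937   Pia
8       UK    5588  Nora
9       IN    5840   Max
1       IN    6323   Fay
2       UK    8509   Ivy
10      UK    8720   Max
add column kbytes_x10 = t['kbytes'] * 10:
   country  kbytes  user  kbytes_x10
4       UK    2048   Pia       20480
5       IN    4156   Ivy       41560
7       IN    4209   Ivy       42090
6       UK    4327  Nora       43270
3       IN    4697   Ivy       46970
0       IN    4937   Pia       49370
8       UK    5588  Nora       55880
9       IN    5840   Max       58400
1       IN    6323   Fay       63230
2       UK    8509   Ivy       85090
10      UK    8720   Max       87200
filter rows where kbytes_x10 >= 41560:
   country  kbytes  user  kbytes_x10
5       IN    4156   Ivy       41560
7       IN    4209   Ivy       42090
6       UK    4327  Nora       43270
3       IN    4697   Ivy       46970
0       IN    4937   Pia       49370
8       UK    5588  Nora       55880
9       IN    5840   Max       58400
1       IN    6323   Fay       63230
2       UK    8509   Ivy       85090
10      UK    8720   Max       87200
drop duplicate country (keep=last):
   country  kbytes user  kbytes_x10
1       IN    6323  Fay       63230
10      UK    8720  Max       87200

75215.0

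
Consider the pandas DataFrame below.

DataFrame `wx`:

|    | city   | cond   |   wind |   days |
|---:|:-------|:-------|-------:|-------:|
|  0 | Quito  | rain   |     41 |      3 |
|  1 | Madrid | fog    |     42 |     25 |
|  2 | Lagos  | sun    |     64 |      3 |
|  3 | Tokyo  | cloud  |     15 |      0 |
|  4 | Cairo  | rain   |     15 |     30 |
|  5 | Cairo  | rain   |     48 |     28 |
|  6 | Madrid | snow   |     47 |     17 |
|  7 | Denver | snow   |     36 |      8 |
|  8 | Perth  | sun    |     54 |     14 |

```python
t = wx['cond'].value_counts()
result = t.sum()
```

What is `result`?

value_counts of cond:
cond
rain     3
sun      2
snow     2
fog      1
cloud    1
Name: count, dtype: int64
Finally, sum of the resulting series = 9.

9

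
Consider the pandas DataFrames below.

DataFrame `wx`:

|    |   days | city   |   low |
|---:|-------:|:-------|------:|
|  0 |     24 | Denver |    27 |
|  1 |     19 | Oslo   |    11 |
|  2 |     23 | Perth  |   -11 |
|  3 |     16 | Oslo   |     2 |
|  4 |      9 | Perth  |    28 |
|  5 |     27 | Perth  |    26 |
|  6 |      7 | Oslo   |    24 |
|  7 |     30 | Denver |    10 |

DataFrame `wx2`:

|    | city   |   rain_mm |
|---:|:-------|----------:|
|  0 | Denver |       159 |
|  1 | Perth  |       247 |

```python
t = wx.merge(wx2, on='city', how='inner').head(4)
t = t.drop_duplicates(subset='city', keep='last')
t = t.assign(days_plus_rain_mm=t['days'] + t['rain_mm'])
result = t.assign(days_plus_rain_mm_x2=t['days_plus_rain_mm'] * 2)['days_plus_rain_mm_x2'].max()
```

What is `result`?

548

merge on 'city' (how='inner') → 5 rows:
   days    city  low  rain_mm
0    24  Denver   27      159
1    23   Perth  -11      247
2     9   Perth   28      247
3    27   Perth   26      247
4    30  Denver   10      159
take first 4 rows:
   days    city  low  rain_mm
0    24  Denver   27      159
1    23   Perth  -11      247
2     9   Perth   28      247
3    27   Perth   26      247
drop duplicate city (keep=last):
   days    city  low  rain_mm
0    24  Denver   27      159
3    27   Perth   26      247
add column days_plus_rain_mm = t['days'] + t['rain_mm']:
   days    city  low  rain_mm  days_plus_rain_mm
0    24  Denver   27      159                183
3    27   Perth   26      247                274
add column days_plus_rain_mm_x2 = t['days_plus_rain_mm'] * 2:
   days    city  low  rain_mm  days_plus_rain_mm  days_plus_rain_mm_x2
0    24  Denver   27      159                183                   366
3    27   Perth   26      247                274                   548
Finally, max of column 'days_plus_rain_mm_x2' = 548.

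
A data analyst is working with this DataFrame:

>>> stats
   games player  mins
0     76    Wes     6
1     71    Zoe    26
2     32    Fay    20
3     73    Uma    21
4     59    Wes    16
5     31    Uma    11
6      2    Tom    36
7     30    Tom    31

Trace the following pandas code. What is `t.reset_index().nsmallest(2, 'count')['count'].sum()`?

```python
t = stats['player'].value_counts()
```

2

value_counts of player:
player
Wes    2
Uma    2
Tom    2
Zoe    1
Fay    1
Name: count, dtype: int64
reset_index():
  player  count
0    Wes      2
1    Uma      2
2    Tom      2
3    Zoe      1
4    Fay      1
take 2 rows with smallest count:
  player  count
3    Zoe      1
4    Fay      1
Hence 2.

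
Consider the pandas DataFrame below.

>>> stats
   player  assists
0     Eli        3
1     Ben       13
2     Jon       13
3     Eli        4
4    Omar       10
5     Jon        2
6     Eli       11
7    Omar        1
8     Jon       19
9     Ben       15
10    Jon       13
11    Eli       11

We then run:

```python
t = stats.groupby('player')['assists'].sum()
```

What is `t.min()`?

11

group by player, sum of assists:
player
Ben     28
Eli     29
Jon     47
Omar    11
Name: assists, dtype: int64
So min() = 11.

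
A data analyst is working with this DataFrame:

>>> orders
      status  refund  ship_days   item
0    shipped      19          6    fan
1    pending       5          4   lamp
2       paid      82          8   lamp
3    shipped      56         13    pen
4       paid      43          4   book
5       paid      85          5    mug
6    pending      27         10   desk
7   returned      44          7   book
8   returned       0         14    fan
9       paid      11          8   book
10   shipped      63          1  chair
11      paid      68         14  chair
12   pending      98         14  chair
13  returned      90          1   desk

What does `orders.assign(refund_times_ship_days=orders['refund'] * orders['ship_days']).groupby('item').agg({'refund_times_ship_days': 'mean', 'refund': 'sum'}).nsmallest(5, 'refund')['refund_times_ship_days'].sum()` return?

1737.33333333

add column refund_times_ship_days = orders['refund'] * orders['ship_days']:
      status  refund  ship_days   item  refund_times_ship_days
0    shipped      19          6    fan                     114
1    pending       5          4   lamp                      20
2       paid      82          8   lamp                     656
3    shipped      56         13    pen                     728
4       paid      43          4   book                     172
5       paid      85          5    mug                     425
6    pending      27         10   desk                     270
7   returned      44          7   book                     308
8   returned       0         14    fan                       0
9       paid      11          8   book                      88
10   shipped      63          1  chair                      63
11      paid      68         14  chair                     952
12   pending      98         14  chair                    1372
13  returned      90          1   desk                      90
group by item: mean(refund_times_ship_days), sum(refund):
       refund_times_ship_days  refund
item                                 
book               189.333333      98
chair              795.666667     229
desk               180.000000     117
fan                 57.000000      19
lamp               338.000000      87
mug                425.000000      85
pen                728.000000      56
take 5 rows with smallest refund:
      refund_times_ship_days  refund
item                                
fan                57.000000      19
pen               728.000000      56
mug               425.000000      85
lamp              338.000000      87
book              189.333333      98
sum of column 'refund_times_ship_days' → 1737.33333333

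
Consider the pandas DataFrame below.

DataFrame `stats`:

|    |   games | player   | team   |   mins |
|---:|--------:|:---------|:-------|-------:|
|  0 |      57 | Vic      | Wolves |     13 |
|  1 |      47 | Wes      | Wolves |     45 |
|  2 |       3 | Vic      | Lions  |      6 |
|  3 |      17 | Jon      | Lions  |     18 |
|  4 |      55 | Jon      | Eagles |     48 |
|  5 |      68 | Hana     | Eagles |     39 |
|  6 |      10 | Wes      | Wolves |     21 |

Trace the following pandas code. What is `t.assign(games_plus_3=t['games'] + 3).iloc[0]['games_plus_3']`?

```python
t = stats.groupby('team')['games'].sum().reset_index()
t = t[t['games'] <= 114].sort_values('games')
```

group by team, sum of games:
team
Eagles    123
Lions      20
Wolves    114
Name: games, dtype: int64
reset_index():
     team  games
0  Eagles    123
1   Lions     20
2  Wolves    114
filter rows where games <= 114:
     team  games
1   Lions     20
2  Wolves    114
sort by games:
     team  games
1   Lions     20
2  Wolves    114
add column games_plus_3 = t['games'] + 3:
     team  games  games_plus_3
1   Lions     20            23
2  Wolves    114           117

23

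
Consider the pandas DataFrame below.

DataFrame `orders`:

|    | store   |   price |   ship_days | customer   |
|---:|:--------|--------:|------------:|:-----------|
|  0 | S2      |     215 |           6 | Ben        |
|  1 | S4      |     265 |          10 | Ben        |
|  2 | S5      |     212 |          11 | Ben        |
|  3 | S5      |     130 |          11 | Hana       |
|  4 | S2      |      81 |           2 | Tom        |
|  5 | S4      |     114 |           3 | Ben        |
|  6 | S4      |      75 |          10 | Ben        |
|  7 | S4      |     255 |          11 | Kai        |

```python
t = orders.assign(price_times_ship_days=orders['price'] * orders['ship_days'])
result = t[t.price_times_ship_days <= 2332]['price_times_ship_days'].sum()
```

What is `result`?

6306

add column price_times_ship_days = orders['price'] * orders['ship_days']:
  store  price  ship_days customer  price_times_ship_days
0    S2    215          6      Ben                   1290
1    S4    265         10      Ben                   2650
2    S5    212         11      Ben                   2332
3    S5    130         11     Hana                   1430
4    S2     81          2      Tom                    162
5    S4    114          3      Ben                    342
6    S4     75         10      Ben                    750
7    S4    255         11      Kai                   2805
filter rows where price_times_ship_days <= 2332:
  store  price  ship_days customer  price_times_ship_days
0    S2    215          6      Ben                   1290
2    S5    212         11      Ben                   2332
3    S5    130         11     Hana                   1430
4    S2     81          2      Tom                    162
5    S4    114          3      Ben                    342
6    S4     75         10      Ben                    750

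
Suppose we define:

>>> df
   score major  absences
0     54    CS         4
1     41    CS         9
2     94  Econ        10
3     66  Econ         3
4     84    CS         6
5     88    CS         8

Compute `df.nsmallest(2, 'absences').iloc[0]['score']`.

take 2 rows with smallest absences:
   score major  absences
3     66  Econ         3
0     54    CS         4
value at position 0, column 'score' → 66

66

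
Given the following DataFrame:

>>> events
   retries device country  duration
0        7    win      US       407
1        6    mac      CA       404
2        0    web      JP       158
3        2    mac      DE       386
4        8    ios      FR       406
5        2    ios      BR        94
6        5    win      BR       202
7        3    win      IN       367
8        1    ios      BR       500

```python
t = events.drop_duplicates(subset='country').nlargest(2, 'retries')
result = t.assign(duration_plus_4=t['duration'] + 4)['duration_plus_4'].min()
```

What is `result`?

drop duplicate country (keep=first):
   retries device country  duration
0        7    win      US       407
1        6    mac      CA       404
2        0    web      JP       158
3        2    mac      DE       386
4        8    ios      FR       406
5        2    ios      BR        94
7        3    win      IN       367
take 2 rows with largest retries:
   retries device country  duration
4        8    ios      FR       406
0        7    win      US       407
add column duration_plus_4 = t['duration'] + 4:
   retries device country  duration  duration_plus_4
4        8    ios      FR       406              410
0        7    win      US       407              411

410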